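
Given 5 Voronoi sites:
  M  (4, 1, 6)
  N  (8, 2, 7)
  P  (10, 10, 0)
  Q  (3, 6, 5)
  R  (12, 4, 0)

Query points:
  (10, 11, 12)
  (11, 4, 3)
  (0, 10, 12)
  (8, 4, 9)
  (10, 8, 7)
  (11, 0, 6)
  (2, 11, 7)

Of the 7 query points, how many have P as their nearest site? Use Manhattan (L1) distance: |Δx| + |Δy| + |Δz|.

(10, 11, 12) — d to each: M:22, N:16, P:13, Q:19, R:21 → nearest is P
(11, 4, 3) — d to each: M:13, N:9, P:10, Q:12, R:4 → nearest is R
(0, 10, 12) — d to each: M:19, N:21, P:22, Q:14, R:30 → nearest is Q
(8, 4, 9) — d to each: M:10, N:4, P:17, Q:11, R:13 → nearest is N
(10, 8, 7) — d to each: M:14, N:8, P:9, Q:11, R:13 → nearest is N
(11, 0, 6) — d to each: M:8, N:6, P:17, Q:15, R:11 → nearest is N
(2, 11, 7) — d to each: M:13, N:15, P:16, Q:8, R:24 → nearest is Q
1 of the 7 points has P as nearest.

1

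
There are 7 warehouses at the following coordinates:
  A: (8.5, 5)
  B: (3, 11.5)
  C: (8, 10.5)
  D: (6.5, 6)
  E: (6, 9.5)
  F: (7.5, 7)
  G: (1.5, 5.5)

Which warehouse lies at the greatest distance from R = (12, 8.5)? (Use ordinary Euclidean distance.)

G

Squared Euclidean distances:
|RA|² = (12−8.5)² + (8.5−5)² = 12.25 + 12.25 = 24.5
|RB|² = (12−3)² + (8.5−11.5)² = 81 + 9 = 90
|RC|² = (12−8)² + (8.5−10.5)² = 16 + 4 = 20
|RD|² = (12−6.5)² + (8.5−6)² = 30.25 + 6.25 = 36.5
|RE|² = (12−6)² + (8.5−9.5)² = 36 + 1 = 37
|RF|² = (12−7.5)² + (8.5−7)² = 20.25 + 2.25 = 22.5
|RG|² = (12−1.5)² + (8.5−5.5)² = 110.25 + 9 = 119.25
The largest is to G.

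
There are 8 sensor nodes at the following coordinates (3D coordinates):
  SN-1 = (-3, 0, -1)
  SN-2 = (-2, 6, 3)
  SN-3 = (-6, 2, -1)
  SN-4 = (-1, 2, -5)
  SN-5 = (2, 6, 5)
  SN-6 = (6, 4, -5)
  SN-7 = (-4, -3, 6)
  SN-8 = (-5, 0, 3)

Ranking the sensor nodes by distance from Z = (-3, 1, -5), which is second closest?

Since √ is increasing, it suffices to compare squared distances:
d²(Z, SN-1) = (-3−(-3))² + (1−0)² + (-5−(-1))² = 0 + 1 + 16 = 17
d²(Z, SN-2) = (-3−(-2))² + (1−6)² + (-5−3)² = 1 + 25 + 64 = 90
d²(Z, SN-3) = (-3−(-6))² + (1−2)² + (-5−(-1))² = 9 + 1 + 16 = 26
d²(Z, SN-4) = (-3−(-1))² + (1−2)² + (-5−(-5))² = 4 + 1 + 0 = 5
d²(Z, SN-5) = (-3−2)² + (1−6)² + (-5−5)² = 25 + 25 + 100 = 150
d²(Z, SN-6) = (-3−6)² + (1−4)² + (-5−(-5))² = 81 + 9 + 0 = 90
d²(Z, SN-7) = (-3−(-4))² + (1−(-3))² + (-5−6)² = 1 + 16 + 121 = 138
d²(Z, SN-8) = (-3−(-5))² + (1−0)² + (-5−3)² = 4 + 1 + 64 = 69
Sorted ascending: SN-4, SN-1, SN-3, … — the second-nearest is SN-1.

SN-1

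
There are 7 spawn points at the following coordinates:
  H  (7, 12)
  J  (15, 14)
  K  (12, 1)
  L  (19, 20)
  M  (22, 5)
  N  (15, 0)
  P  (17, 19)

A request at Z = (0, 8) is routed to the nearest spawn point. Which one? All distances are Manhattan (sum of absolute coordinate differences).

H

d(Z,H) = |0−7| + |8−12| = 7 + 4 = 11
d(Z,J) = |0−15| + |8−14| = 15 + 6 = 21
d(Z,K) = |0−12| + |8−1| = 12 + 7 = 19
d(Z,L) = |0−19| + |8−20| = 19 + 12 = 31
d(Z,M) = |0−22| + |8−5| = 22 + 3 = 25
d(Z,N) = |0−15| + |8−0| = 15 + 8 = 23
d(Z,P) = |0−17| + |8−19| = 17 + 11 = 28
Minimum is at H.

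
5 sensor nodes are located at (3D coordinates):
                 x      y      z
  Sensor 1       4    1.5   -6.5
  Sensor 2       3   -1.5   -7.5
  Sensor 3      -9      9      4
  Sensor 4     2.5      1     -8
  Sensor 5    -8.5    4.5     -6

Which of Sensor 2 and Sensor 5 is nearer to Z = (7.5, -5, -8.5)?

Compare squared distances:
d²(Z, Sensor 2) = (7.5−3)² + (-5−(-1.5))² + (-8.5−(-7.5))² = 20.25 + 12.25 + 1 = 33.5
d²(Z, Sensor 5) = (7.5−(-8.5))² + (-5−4.5)² + (-8.5−(-6))² = 256 + 90.25 + 6.25 = 352.5
33.5 < 352.5, so Sensor 2 is closer.

Sensor 2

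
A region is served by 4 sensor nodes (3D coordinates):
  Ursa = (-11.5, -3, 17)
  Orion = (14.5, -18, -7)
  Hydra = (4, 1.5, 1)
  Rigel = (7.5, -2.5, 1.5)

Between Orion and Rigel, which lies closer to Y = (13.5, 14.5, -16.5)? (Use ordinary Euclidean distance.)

Rigel

Compare squared distances:
d²(Y, Orion) = (13.5−14.5)² + (14.5−(-18))² + (-16.5−(-7))² = 1 + 1056.25 + 90.25 = 1147.5
d²(Y, Rigel) = (13.5−7.5)² + (14.5−(-2.5))² + (-16.5−1.5)² = 36 + 289 + 324 = 649
1147.5 > 649, so Rigel is closer.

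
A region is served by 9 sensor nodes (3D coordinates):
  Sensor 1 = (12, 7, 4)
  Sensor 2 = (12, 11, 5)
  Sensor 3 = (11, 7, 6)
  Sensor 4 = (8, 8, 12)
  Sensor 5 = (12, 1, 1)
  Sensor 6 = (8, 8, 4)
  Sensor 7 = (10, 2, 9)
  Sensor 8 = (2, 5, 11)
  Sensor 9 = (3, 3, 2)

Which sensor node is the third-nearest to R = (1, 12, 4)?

Compare squared distances (the ordering matches that of the actual distances):
d²(R, Sensor 1) = 121 + 25 + 0 = 146
d²(R, Sensor 2) = 121 + 1 + 1 = 123
d²(R, Sensor 3) = 100 + 25 + 4 = 129
d²(R, Sensor 4) = 49 + 16 + 64 = 129
d²(R, Sensor 5) = 121 + 121 + 9 = 251
d²(R, Sensor 6) = 49 + 16 + 0 = 65
d²(R, Sensor 7) = 81 + 100 + 25 = 206
d²(R, Sensor 8) = 1 + 49 + 49 = 99
d²(R, Sensor 9) = 4 + 81 + 4 = 89
Sorted ascending: Sensor 6, Sensor 9, Sensor 8, Sensor 2, … — the third-nearest is Sensor 8.

Sensor 8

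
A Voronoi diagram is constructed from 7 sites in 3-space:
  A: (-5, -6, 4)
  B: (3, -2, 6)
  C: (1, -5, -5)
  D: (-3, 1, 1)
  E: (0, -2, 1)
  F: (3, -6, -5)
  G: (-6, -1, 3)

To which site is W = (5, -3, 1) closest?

E

Compare squared distances (the ordering matches that of the actual distances):
|WA|² = (5−(-5))² + (-3−(-6))² + (1−4)² = 100 + 9 + 9 = 118
|WB|² = (5−3)² + (-3−(-2))² + (1−6)² = 4 + 1 + 25 = 30
|WC|² = (5−1)² + (-3−(-5))² + (1−(-5))² = 16 + 4 + 36 = 56
|WD|² = (5−(-3))² + (-3−1)² + (1−1)² = 64 + 16 + 0 = 80
|WE|² = (5−0)² + (-3−(-2))² + (1−1)² = 25 + 1 + 0 = 26
|WF|² = (5−3)² + (-3−(-6))² + (1−(-5))² = 4 + 9 + 36 = 49
|WG|² = (5−(-6))² + (-3−(-1))² + (1−3)² = 121 + 4 + 4 = 129
The smallest is to E, so W lies in the Voronoi region of E.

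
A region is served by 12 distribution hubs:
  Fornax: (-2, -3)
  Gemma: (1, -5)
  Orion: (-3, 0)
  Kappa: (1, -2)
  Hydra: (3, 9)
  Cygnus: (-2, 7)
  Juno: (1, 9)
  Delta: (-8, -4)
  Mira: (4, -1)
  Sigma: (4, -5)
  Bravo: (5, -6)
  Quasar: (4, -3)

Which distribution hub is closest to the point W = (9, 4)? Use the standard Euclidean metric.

Mira

Compare squared distances (the ordering matches that of the actual distances):
d²(W, Fornax) = (9−(-2))² + (4−(-3))² = 121 + 49 = 170
d²(W, Gemma) = (9−1)² + (4−(-5))² = 64 + 81 = 145
d²(W, Orion) = (9−(-3))² + (4−0)² = 144 + 16 = 160
d²(W, Kappa) = (9−1)² + (4−(-2))² = 64 + 36 = 100
d²(W, Hydra) = (9−3)² + (4−9)² = 36 + 25 = 61
d²(W, Cygnus) = (9−(-2))² + (4−7)² = 121 + 9 = 130
d²(W, Juno) = (9−1)² + (4−9)² = 64 + 25 = 89
d²(W, Delta) = (9−(-8))² + (4−(-4))² = 289 + 64 = 353
d²(W, Mira) = (9−4)² + (4−(-1))² = 25 + 25 = 50
d²(W, Sigma) = (9−4)² + (4−(-5))² = 25 + 81 = 106
d²(W, Bravo) = (9−5)² + (4−(-6))² = 16 + 100 = 116
d²(W, Quasar) = (9−4)² + (4−(-3))² = 25 + 49 = 74
Minimum is at Mira.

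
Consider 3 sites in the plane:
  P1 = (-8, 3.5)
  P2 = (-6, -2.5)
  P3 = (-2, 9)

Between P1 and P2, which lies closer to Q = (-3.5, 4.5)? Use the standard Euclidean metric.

Compare squared distances:
|QP1|² = (-3.5−(-8))² + (4.5−3.5)² = 20.25 + 1 = 21.25
|QP2|² = (-3.5−(-6))² + (4.5−(-2.5))² = 6.25 + 49 = 55.25
21.25 < 55.25, so P1 is closer.

P1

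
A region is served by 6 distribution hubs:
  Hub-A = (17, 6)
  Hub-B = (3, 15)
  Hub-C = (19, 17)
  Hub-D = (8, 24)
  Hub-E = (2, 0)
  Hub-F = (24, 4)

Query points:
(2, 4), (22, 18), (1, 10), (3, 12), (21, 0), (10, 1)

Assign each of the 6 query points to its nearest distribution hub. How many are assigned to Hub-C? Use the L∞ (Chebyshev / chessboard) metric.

(2, 4) — d to each: Hub-A:15, Hub-B:11, Hub-C:17, Hub-D:20, Hub-E:4, Hub-F:22 → nearest is Hub-E
(22, 18) — d to each: Hub-A:12, Hub-B:19, Hub-C:3, Hub-D:14, Hub-E:20, Hub-F:14 → nearest is Hub-C
(1, 10) — d to each: Hub-A:16, Hub-B:5, Hub-C:18, Hub-D:14, Hub-E:10, Hub-F:23 → nearest is Hub-B
(3, 12) — d to each: Hub-A:14, Hub-B:3, Hub-C:16, Hub-D:12, Hub-E:12, Hub-F:21 → nearest is Hub-B
(21, 0) — d to each: Hub-A:6, Hub-B:18, Hub-C:17, Hub-D:24, Hub-E:19, Hub-F:4 → nearest is Hub-F
(10, 1) — d to each: Hub-A:7, Hub-B:14, Hub-C:16, Hub-D:23, Hub-E:8, Hub-F:14 → nearest is Hub-A
1 of the 6 points has Hub-C as nearest.

1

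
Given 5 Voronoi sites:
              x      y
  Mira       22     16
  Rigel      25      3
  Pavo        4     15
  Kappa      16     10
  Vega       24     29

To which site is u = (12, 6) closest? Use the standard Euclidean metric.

Kappa

Compare squared distances (the ordering matches that of the actual distances):
d²(u, Mira) = 100 + 100 = 200
d²(u, Rigel) = 169 + 9 = 178
d²(u, Pavo) = 64 + 81 = 145
d²(u, Kappa) = 16 + 16 = 32
d²(u, Vega) = 144 + 529 = 673
Kappa is nearest.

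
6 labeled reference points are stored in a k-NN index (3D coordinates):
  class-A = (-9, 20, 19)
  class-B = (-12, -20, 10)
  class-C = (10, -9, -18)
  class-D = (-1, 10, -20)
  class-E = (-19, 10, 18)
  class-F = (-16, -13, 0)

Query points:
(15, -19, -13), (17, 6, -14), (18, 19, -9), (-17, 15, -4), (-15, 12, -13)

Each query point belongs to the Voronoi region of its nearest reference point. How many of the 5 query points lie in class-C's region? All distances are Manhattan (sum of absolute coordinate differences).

(15, -19, -13) — d to each: class-A:95, class-B:51, class-C:20, class-D:52, class-E:94, class-F:50 → nearest is class-C
(17, 6, -14) — d to each: class-A:73, class-B:79, class-C:26, class-D:28, class-E:72, class-F:66 → nearest is class-C
(18, 19, -9) — d to each: class-A:56, class-B:88, class-C:45, class-D:39, class-E:73, class-F:75 → nearest is class-D
(-17, 15, -4) — d to each: class-A:36, class-B:54, class-C:65, class-D:37, class-E:29, class-F:33 → nearest is class-E
(-15, 12, -13) — d to each: class-A:46, class-B:58, class-C:51, class-D:23, class-E:37, class-F:39 → nearest is class-D
2 of the 5 points have class-C as nearest.

2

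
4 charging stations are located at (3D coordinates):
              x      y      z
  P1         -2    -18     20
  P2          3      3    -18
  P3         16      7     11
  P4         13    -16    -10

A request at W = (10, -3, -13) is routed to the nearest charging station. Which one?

Squared Euclidean distances:
|WP1|² = (10−(-2))² + (-3−(-18))² + (-13−20)² = 144 + 225 + 1089 = 1458
|WP2|² = (10−3)² + (-3−3)² + (-13−(-18))² = 49 + 36 + 25 = 110
|WP3|² = (10−16)² + (-3−7)² + (-13−11)² = 36 + 100 + 576 = 712
|WP4|² = (10−13)² + (-3−(-16))² + (-13−(-10))² = 9 + 169 + 9 = 187
P2 is nearest.

P2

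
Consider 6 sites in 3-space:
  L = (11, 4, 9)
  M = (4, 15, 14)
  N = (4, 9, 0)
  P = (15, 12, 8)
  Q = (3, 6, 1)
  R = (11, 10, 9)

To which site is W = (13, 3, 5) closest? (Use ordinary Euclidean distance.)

L

Since √ is increasing, it suffices to compare squared distances:
|WL|² = (13−11)² + (3−4)² + (5−9)² = 4 + 1 + 16 = 21
|WM|² = (13−4)² + (3−15)² + (5−14)² = 81 + 144 + 81 = 306
|WN|² = (13−4)² + (3−9)² + (5−0)² = 81 + 36 + 25 = 142
|WP|² = (13−15)² + (3−12)² + (5−8)² = 4 + 81 + 9 = 94
|WQ|² = (13−3)² + (3−6)² + (5−1)² = 100 + 9 + 16 = 125
|WR|² = (13−11)² + (3−10)² + (5−9)² = 4 + 49 + 16 = 69
The smallest is to L, so W lies in the Voronoi region of L.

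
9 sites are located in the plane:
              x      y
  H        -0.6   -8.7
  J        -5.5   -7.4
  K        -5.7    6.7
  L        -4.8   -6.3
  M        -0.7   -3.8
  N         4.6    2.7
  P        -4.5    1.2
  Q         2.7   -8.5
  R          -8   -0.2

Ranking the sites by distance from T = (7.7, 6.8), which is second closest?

K

Since √ is increasing, it suffices to compare squared distances:
|TH|² = (7.7−(-0.6))² + (6.8−(-8.7))² = 68.89 + 240.25 = 309.14
|TJ|² = (7.7−(-5.5))² + (6.8−(-7.4))² = 174.24 + 201.64 = 375.88
|TK|² = (7.7−(-5.7))² + (6.8−6.7)² = 179.56 + 0.01 = 179.57
|TL|² = (7.7−(-4.8))² + (6.8−(-6.3))² = 156.25 + 171.61 = 327.86
|TM|² = (7.7−(-0.7))² + (6.8−(-3.8))² = 70.56 + 112.36 = 182.92
|TN|² = (7.7−4.6)² + (6.8−2.7)² = 9.61 + 16.81 = 26.42
|TP|² = (7.7−(-4.5))² + (6.8−1.2)² = 148.84 + 31.36 = 180.2
|TQ|² = (7.7−2.7)² + (6.8−(-8.5))² = 25 + 234.09 = 259.09
|TR|² = (7.7−(-8))² + (6.8−(-0.2))² = 246.49 + 49 = 295.49
Sorted ascending: N, K, P, … — the second-nearest is K.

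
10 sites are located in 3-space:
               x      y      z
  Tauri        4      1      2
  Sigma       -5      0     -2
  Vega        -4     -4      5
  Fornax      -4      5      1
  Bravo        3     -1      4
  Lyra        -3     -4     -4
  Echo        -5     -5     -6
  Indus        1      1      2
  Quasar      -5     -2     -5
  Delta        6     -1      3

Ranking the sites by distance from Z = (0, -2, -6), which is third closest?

Echo

Squared Euclidean distances:
d²(Z, Tauri) = (0−4)² + (-2−1)² + (-6−2)² = 16 + 9 + 64 = 89
d²(Z, Sigma) = (0−(-5))² + (-2−0)² + (-6−(-2))² = 25 + 4 + 16 = 45
d²(Z, Vega) = (0−(-4))² + (-2−(-4))² + (-6−5)² = 16 + 4 + 121 = 141
d²(Z, Fornax) = (0−(-4))² + (-2−5)² + (-6−1)² = 16 + 49 + 49 = 114
d²(Z, Bravo) = (0−3)² + (-2−(-1))² + (-6−4)² = 9 + 1 + 100 = 110
d²(Z, Lyra) = (0−(-3))² + (-2−(-4))² + (-6−(-4))² = 9 + 4 + 4 = 17
d²(Z, Echo) = (0−(-5))² + (-2−(-5))² + (-6−(-6))² = 25 + 9 + 0 = 34
d²(Z, Indus) = (0−1)² + (-2−1)² + (-6−2)² = 1 + 9 + 64 = 74
d²(Z, Quasar) = (0−(-5))² + (-2−(-2))² + (-6−(-5))² = 25 + 0 + 1 = 26
d²(Z, Delta) = (0−6)² + (-2−(-1))² + (-6−3)² = 36 + 1 + 81 = 118
Sorted ascending: Lyra, Quasar, Echo, Sigma, … — the third-nearest is Echo.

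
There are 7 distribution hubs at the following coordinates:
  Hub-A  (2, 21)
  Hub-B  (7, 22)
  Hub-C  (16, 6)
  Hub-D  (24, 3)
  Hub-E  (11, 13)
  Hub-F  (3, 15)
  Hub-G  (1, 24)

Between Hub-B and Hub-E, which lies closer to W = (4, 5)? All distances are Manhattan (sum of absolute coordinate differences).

Hub-E

d(W, Hub-B) = |4−7| + |5−22| = 3 + 17 = 20
d(W, Hub-E) = |4−11| + |5−13| = 7 + 8 = 15
20 > 15, so Hub-E is closer.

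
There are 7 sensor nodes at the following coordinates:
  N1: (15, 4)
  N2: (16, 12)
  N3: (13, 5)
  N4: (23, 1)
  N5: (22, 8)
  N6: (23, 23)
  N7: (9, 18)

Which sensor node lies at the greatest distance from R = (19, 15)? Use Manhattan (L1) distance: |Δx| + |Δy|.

d(R,N1) = 4 + 11 = 15
d(R,N2) = 3 + 3 = 6
d(R,N3) = 6 + 10 = 16
d(R,N4) = 4 + 14 = 18
d(R,N5) = 3 + 7 = 10
d(R,N6) = 4 + 8 = 12
d(R,N7) = 10 + 3 = 13
The largest is to N4.

N4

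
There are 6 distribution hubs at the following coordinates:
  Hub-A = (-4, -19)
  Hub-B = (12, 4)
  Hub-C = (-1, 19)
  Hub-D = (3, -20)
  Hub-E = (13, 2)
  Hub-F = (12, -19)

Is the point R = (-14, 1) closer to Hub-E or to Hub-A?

Hub-A

Compare squared distances:
d²(R, Hub-E) = (-14−13)² + (1−2)² = 729 + 1 = 730
d²(R, Hub-A) = (-14−(-4))² + (1−(-19))² = 100 + 400 = 500
730 > 500, so Hub-A is closer.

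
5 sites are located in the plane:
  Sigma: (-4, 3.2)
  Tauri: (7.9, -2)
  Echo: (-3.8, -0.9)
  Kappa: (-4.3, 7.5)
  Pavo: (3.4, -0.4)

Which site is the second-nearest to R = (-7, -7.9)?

Since √ is increasing, it suffices to compare squared distances:
d²(R, Sigma) = (-7−(-4))² + (-7.9−3.2)² = 9 + 123.21 = 132.21
d²(R, Tauri) = (-7−7.9)² + (-7.9−(-2))² = 222.01 + 34.81 = 256.82
d²(R, Echo) = (-7−(-3.8))² + (-7.9−(-0.9))² = 10.24 + 49 = 59.24
d²(R, Kappa) = (-7−(-4.3))² + (-7.9−7.5)² = 7.29 + 237.16 = 244.45
d²(R, Pavo) = (-7−3.4)² + (-7.9−(-0.4))² = 108.16 + 56.25 = 164.41
Sorted ascending: Echo, Sigma, Pavo, … — the second-nearest is Sigma.

Sigma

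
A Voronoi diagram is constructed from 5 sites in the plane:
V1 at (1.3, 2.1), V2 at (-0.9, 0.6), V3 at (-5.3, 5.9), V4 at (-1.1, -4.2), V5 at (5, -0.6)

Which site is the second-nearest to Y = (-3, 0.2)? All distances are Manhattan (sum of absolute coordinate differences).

V1

d(Y,V1) = 4.3 + 1.9 = 6.2
d(Y,V2) = 2.1 + 0.4 = 2.5
d(Y,V3) = 2.3 + 5.7 = 8
d(Y,V4) = 1.9 + 4.4 = 6.3
d(Y,V5) = 8 + 0.8 = 8.8
Sorted ascending: V2, V1, V4, … — the second-nearest is V1.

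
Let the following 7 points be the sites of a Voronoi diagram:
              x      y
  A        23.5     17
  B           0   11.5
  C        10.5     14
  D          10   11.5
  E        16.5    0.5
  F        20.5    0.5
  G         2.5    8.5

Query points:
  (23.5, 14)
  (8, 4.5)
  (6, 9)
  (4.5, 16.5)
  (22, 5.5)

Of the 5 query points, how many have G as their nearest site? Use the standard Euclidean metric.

2

(23.5, 14) — d² to each: A:9, B:558.5, C:169, D:188.5, E:231.25, F:191.25, G:471.25 → nearest is A
(8, 4.5) — d² to each: A:396.5, B:113, C:96.5, D:53, E:88.25, F:172.25, G:46.25 → nearest is G
(6, 9) — d² to each: A:370.25, B:42.25, C:45.25, D:22.25, E:182.5, F:282.5, G:12.5 → nearest is G
(4.5, 16.5) — d² to each: A:361.25, B:45.25, C:42.25, D:55.25, E:400, F:512, G:68 → nearest is C
(22, 5.5) — d² to each: A:134.5, B:520, C:204.5, D:180, E:55.25, F:27.25, G:389.25 → nearest is F
2 of the 5 points have G as nearest.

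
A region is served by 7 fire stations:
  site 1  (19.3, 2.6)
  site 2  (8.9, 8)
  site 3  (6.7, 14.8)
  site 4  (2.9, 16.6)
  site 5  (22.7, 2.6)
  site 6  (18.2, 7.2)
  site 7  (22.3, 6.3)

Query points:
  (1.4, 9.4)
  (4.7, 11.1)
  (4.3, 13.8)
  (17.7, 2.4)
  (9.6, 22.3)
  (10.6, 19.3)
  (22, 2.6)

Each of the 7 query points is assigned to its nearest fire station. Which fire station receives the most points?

site 3

(1.4, 9.4) — d² to each: site 1:366.65, site 2:58.21, site 3:57.25, site 4:54.09, site 5:499.93, site 6:287.08, site 7:446.42 → nearest is site 4
(4.7, 11.1) — d² to each: site 1:285.41, site 2:27.25, site 3:17.69, site 4:33.49, site 5:396.25, site 6:197.46, site 7:332.8 → nearest is site 3
(4.3, 13.8) — d² to each: site 1:350.44, site 2:54.8, site 3:6.76, site 4:9.8, site 5:464, site 6:236.77, site 7:380.25 → nearest is site 3
(17.7, 2.4) — d² to each: site 1:2.6, site 2:108.8, site 3:274.76, site 4:420.68, site 5:25.04, site 6:23.29, site 7:36.37 → nearest is site 1
(9.6, 22.3) — d² to each: site 1:482.18, site 2:204.98, site 3:64.66, site 4:77.38, site 5:559.7, site 6:301.97, site 7:417.29 → nearest is site 3
(10.6, 19.3) — d² to each: site 1:354.58, site 2:130.58, site 3:35.46, site 4:66.58, site 5:425.3, site 6:204.17, site 7:305.89 → nearest is site 3
(22, 2.6) — d² to each: site 1:7.29, site 2:200.77, site 3:382.93, site 4:560.81, site 5:0.49, site 6:35.6, site 7:13.78 → nearest is site 5
Tally — site 1:1, site 3:4, site 4:1, site 5:1. site 3 captures the most (4).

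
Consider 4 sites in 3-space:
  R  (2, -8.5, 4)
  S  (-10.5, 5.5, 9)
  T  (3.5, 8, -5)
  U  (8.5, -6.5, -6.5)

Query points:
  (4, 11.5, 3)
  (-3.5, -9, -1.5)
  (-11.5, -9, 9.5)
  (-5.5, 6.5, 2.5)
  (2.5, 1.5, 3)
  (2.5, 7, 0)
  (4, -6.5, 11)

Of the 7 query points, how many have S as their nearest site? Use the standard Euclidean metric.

(4, 11.5, 3) — d² to each: R:405, S:282.25, T:76.5, U:434.5 → nearest is T
(-3.5, -9, -1.5) — d² to each: R:60.75, S:369.5, T:350.25, U:175.25 → nearest is R
(-11.5, -9, 9.5) — d² to each: R:212.75, S:211.5, T:724.25, U:662.25 → nearest is S
(-5.5, 6.5, 2.5) — d² to each: R:283.5, S:68.25, T:139.5, U:446 → nearest is S
(2.5, 1.5, 3) — d² to each: R:101.25, S:221, T:107.25, U:190.25 → nearest is R
(2.5, 7, 0) — d² to each: R:256.5, S:252.25, T:27, U:260.5 → nearest is T
(4, -6.5, 11) — d² to each: R:57, S:358.25, T:466.5, U:326.5 → nearest is R
2 of the 7 points have S as nearest.

2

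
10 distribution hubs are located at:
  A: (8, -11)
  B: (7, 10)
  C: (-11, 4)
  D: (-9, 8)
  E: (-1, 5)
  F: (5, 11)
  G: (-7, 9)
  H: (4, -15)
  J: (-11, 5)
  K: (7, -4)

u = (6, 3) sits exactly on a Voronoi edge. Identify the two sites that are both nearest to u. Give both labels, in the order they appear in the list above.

Squared distances from u to each site:
|uA|² = (6−8)² + (3−(-11))² = 4 + 196 = 200
|uB|² = (6−7)² + (3−10)² = 1 + 49 = 50
|uC|² = (6−(-11))² + (3−4)² = 289 + 1 = 290
|uD|² = (6−(-9))² + (3−8)² = 225 + 25 = 250
|uE|² = (6−(-1))² + (3−5)² = 49 + 4 = 53
|uF|² = (6−5)² + (3−11)² = 1 + 64 = 65
|uG|² = (6−(-7))² + (3−9)² = 169 + 36 = 205
|uH|² = (6−4)² + (3−(-15))² = 4 + 324 = 328
|uJ|² = (6−(-11))² + (3−5)² = 289 + 4 = 293
|uK|² = (6−7)² + (3−(-4))² = 1 + 49 = 50
u is equidistant from B and K (both at squared distance 50), and every other site is strictly farther — so u lies on the B–K Voronoi edge.

B and K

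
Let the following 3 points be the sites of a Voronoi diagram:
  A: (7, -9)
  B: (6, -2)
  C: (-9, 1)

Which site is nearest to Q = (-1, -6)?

B

Squared Euclidean distances:
|QA|² = (-1−7)² + (-6−(-9))² = 64 + 9 = 73
|QB|² = (-1−6)² + (-6−(-2))² = 49 + 16 = 65
|QC|² = (-1−(-9))² + (-6−1)² = 64 + 49 = 113
The smallest is to B, so Q lies in the Voronoi region of B.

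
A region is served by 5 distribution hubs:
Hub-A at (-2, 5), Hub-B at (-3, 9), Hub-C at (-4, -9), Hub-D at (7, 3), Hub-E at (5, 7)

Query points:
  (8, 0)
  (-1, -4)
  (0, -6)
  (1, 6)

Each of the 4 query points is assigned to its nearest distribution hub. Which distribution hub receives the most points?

(8, 0) — d² to each: Hub-A:125, Hub-B:202, Hub-C:225, Hub-D:10, Hub-E:58 → nearest is Hub-D
(-1, -4) — d² to each: Hub-A:82, Hub-B:173, Hub-C:34, Hub-D:113, Hub-E:157 → nearest is Hub-C
(0, -6) — d² to each: Hub-A:125, Hub-B:234, Hub-C:25, Hub-D:130, Hub-E:194 → nearest is Hub-C
(1, 6) — d² to each: Hub-A:10, Hub-B:25, Hub-C:250, Hub-D:45, Hub-E:17 → nearest is Hub-A
Tally — Hub-A:1, Hub-C:2, Hub-D:1. Hub-C captures the most (2).

Hub-C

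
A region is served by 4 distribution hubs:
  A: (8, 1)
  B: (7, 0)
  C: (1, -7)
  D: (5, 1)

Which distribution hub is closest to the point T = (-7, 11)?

D

Squared Euclidean distances:
|TA|² = (-7−8)² + (11−1)² = 225 + 100 = 325
|TB|² = (-7−7)² + (11−0)² = 196 + 121 = 317
|TC|² = (-7−1)² + (11−(-7))² = 64 + 324 = 388
|TD|² = (-7−5)² + (11−1)² = 144 + 100 = 244
Minimum is at D.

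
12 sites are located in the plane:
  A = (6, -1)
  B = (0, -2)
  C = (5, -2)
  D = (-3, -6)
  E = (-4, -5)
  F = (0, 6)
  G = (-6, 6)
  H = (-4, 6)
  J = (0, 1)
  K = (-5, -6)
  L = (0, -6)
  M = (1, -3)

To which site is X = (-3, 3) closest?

Compare squared distances (the ordering matches that of the actual distances):
|XA|² = (-3−6)² + (3−(-1))² = 81 + 16 = 97
|XB|² = (-3−0)² + (3−(-2))² = 9 + 25 = 34
|XC|² = (-3−5)² + (3−(-2))² = 64 + 25 = 89
|XD|² = (-3−(-3))² + (3−(-6))² = 0 + 81 = 81
|XE|² = (-3−(-4))² + (3−(-5))² = 1 + 64 = 65
|XF|² = (-3−0)² + (3−6)² = 9 + 9 = 18
|XG|² = (-3−(-6))² + (3−6)² = 9 + 9 = 18
|XH|² = (-3−(-4))² + (3−6)² = 1 + 9 = 10
|XJ|² = (-3−0)² + (3−1)² = 9 + 4 = 13
|XK|² = (-3−(-5))² + (3−(-6))² = 4 + 81 = 85
|XL|² = (-3−0)² + (3−(-6))² = 9 + 81 = 90
|XM|² = (-3−1)² + (3−(-3))² = 16 + 36 = 52
Minimum is at H.

H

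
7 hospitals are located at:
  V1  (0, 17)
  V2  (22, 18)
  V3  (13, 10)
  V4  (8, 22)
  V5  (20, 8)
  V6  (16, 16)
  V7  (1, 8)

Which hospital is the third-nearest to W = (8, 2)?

Since √ is increasing, it suffices to compare squared distances:
|WV1|² = 64 + 225 = 289
|WV2|² = 196 + 256 = 452
|WV3|² = 25 + 64 = 89
|WV4|² = 0 + 400 = 400
|WV5|² = 144 + 36 = 180
|WV6|² = 64 + 196 = 260
|WV7|² = 49 + 36 = 85
Sorted ascending: V7, V3, V5, V6, … — the third-nearest is V5.

V5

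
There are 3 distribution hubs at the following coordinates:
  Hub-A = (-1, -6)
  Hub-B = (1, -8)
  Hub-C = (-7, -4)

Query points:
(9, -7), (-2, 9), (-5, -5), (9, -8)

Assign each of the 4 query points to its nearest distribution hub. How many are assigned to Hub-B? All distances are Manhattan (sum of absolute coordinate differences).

(9, -7) — d to each: Hub-A:11, Hub-B:9, Hub-C:19 → nearest is Hub-B
(-2, 9) — d to each: Hub-A:16, Hub-B:20, Hub-C:18 → nearest is Hub-A
(-5, -5) — d to each: Hub-A:5, Hub-B:9, Hub-C:3 → nearest is Hub-C
(9, -8) — d to each: Hub-A:12, Hub-B:8, Hub-C:20 → nearest is Hub-B
2 of the 4 points have Hub-B as nearest.

2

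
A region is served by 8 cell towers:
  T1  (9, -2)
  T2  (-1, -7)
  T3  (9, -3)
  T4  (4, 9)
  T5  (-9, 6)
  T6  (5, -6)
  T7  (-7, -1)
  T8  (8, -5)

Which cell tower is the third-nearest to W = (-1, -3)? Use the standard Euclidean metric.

T6

Compare squared distances (the ordering matches that of the actual distances):
|WT1|² = 100 + 1 = 101
|WT2|² = 0 + 16 = 16
|WT3|² = 100 + 0 = 100
|WT4|² = 25 + 144 = 169
|WT5|² = 64 + 81 = 145
|WT6|² = 36 + 9 = 45
|WT7|² = 36 + 4 = 40
|WT8|² = 81 + 4 = 85
Sorted ascending: T2, T7, T6, T8, … — the third-nearest is T6.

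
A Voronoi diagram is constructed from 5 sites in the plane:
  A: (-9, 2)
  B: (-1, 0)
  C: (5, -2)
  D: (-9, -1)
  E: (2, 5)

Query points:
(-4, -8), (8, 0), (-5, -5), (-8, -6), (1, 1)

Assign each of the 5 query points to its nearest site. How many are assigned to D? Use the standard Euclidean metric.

(-4, -8) — d² to each: A:125, B:73, C:117, D:74, E:205 → nearest is B
(8, 0) — d² to each: A:293, B:81, C:13, D:290, E:61 → nearest is C
(-5, -5) — d² to each: A:65, B:41, C:109, D:32, E:149 → nearest is D
(-8, -6) — d² to each: A:65, B:85, C:185, D:26, E:221 → nearest is D
(1, 1) — d² to each: A:101, B:5, C:25, D:104, E:17 → nearest is B
2 of the 5 points have D as nearest.

2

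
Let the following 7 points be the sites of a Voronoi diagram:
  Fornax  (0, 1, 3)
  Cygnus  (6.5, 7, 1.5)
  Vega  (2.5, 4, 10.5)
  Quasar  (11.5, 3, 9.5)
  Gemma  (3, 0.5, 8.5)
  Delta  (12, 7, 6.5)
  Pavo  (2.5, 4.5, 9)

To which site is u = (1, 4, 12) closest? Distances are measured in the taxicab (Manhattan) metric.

d(u, Fornax) = |1−0| + |4−1| + |12−3| = 1 + 3 + 9 = 13
d(u, Cygnus) = |1−6.5| + |4−7| + |12−1.5| = 5.5 + 3 + 10.5 = 19
d(u, Vega) = |1−2.5| + |4−4| + |12−10.5| = 1.5 + 0 + 1.5 = 3
d(u, Quasar) = |1−11.5| + |4−3| + |12−9.5| = 10.5 + 1 + 2.5 = 14
d(u, Gemma) = |1−3| + |4−0.5| + |12−8.5| = 2 + 3.5 + 3.5 = 9
d(u, Delta) = |1−12| + |4−7| + |12−6.5| = 11 + 3 + 5.5 = 19.5
d(u, Pavo) = |1−2.5| + |4−4.5| + |12−9| = 1.5 + 0.5 + 3 = 5
Minimum is at Vega.

Vega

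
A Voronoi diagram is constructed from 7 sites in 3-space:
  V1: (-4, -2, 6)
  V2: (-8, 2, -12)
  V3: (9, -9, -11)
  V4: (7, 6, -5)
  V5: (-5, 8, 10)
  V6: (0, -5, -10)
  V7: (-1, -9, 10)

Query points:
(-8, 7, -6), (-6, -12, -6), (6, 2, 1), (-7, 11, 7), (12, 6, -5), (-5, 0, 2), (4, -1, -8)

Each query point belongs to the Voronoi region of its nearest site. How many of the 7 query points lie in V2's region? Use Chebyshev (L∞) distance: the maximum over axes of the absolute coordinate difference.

1

(-8, 7, -6) — d to each: V1:12, V2:6, V3:17, V4:15, V5:16, V6:12, V7:16 → nearest is V2
(-6, -12, -6) — d to each: V1:12, V2:14, V3:15, V4:18, V5:20, V6:7, V7:16 → nearest is V6
(6, 2, 1) — d to each: V1:10, V2:14, V3:12, V4:6, V5:11, V6:11, V7:11 → nearest is V4
(-7, 11, 7) — d to each: V1:13, V2:19, V3:20, V4:14, V5:3, V6:17, V7:20 → nearest is V5
(12, 6, -5) — d to each: V1:16, V2:20, V3:15, V4:5, V5:17, V6:12, V7:15 → nearest is V4
(-5, 0, 2) — d to each: V1:4, V2:14, V3:14, V4:12, V5:8, V6:12, V7:9 → nearest is V1
(4, -1, -8) — d to each: V1:14, V2:12, V3:8, V4:7, V5:18, V6:4, V7:18 → nearest is V6
1 of the 7 points has V2 as nearest.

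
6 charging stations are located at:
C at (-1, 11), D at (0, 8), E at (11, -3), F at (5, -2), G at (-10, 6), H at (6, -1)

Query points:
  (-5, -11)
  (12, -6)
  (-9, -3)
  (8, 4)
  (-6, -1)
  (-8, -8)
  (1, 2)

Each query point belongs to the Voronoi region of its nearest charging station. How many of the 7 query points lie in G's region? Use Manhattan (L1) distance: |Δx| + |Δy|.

3

(-5, -11) — d to each: C:26, D:24, E:24, F:19, G:22, H:21 → nearest is F
(12, -6) — d to each: C:30, D:26, E:4, F:11, G:34, H:11 → nearest is E
(-9, -3) — d to each: C:22, D:20, E:20, F:15, G:10, H:17 → nearest is G
(8, 4) — d to each: C:16, D:12, E:10, F:9, G:20, H:7 → nearest is H
(-6, -1) — d to each: C:17, D:15, E:19, F:12, G:11, H:12 → nearest is G
(-8, -8) — d to each: C:26, D:24, E:24, F:19, G:16, H:21 → nearest is G
(1, 2) — d to each: C:11, D:7, E:15, F:8, G:15, H:8 → nearest is D
3 of the 7 points have G as nearest.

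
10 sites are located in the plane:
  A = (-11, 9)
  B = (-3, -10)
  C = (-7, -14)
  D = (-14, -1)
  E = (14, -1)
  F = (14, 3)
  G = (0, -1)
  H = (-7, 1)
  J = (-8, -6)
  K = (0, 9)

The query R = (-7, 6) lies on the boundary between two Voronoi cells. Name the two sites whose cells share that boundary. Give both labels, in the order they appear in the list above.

A and H

Squared distances from R to each site:
|RA|² = (-7−(-11))² + (6−9)² = 16 + 9 = 25
|RB|² = (-7−(-3))² + (6−(-10))² = 16 + 256 = 272
|RC|² = (-7−(-7))² + (6−(-14))² = 0 + 400 = 400
|RD|² = (-7−(-14))² + (6−(-1))² = 49 + 49 = 98
|RE|² = (-7−14)² + (6−(-1))² = 441 + 49 = 490
|RF|² = (-7−14)² + (6−3)² = 441 + 9 = 450
|RG|² = (-7−0)² + (6−(-1))² = 49 + 49 = 98
|RH|² = (-7−(-7))² + (6−1)² = 0 + 25 = 25
|RJ|² = (-7−(-8))² + (6−(-6))² = 1 + 144 = 145
|RK|² = (-7−0)² + (6−9)² = 49 + 9 = 58
R is equidistant from A and H (both at squared distance 25), and every other site is strictly farther — so R lies on the A–H Voronoi edge.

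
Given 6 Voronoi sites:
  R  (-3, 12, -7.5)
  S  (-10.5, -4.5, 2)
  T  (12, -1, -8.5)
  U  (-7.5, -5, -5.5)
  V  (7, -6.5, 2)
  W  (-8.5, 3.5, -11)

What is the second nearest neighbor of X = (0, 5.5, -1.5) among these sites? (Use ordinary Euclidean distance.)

W

Squared Euclidean distances:
|XR|² = (0−(-3))² + (5.5−12)² + (-1.5−(-7.5))² = 9 + 42.25 + 36 = 87.25
|XS|² = (0−(-10.5))² + (5.5−(-4.5))² + (-1.5−2)² = 110.25 + 100 + 12.25 = 222.5
|XT|² = (0−12)² + (5.5−(-1))² + (-1.5−(-8.5))² = 144 + 42.25 + 49 = 235.25
|XU|² = (0−(-7.5))² + (5.5−(-5))² + (-1.5−(-5.5))² = 56.25 + 110.25 + 16 = 182.5
|XV|² = (0−7)² + (5.5−(-6.5))² + (-1.5−2)² = 49 + 144 + 12.25 = 205.25
|XW|² = (0−(-8.5))² + (5.5−3.5)² + (-1.5−(-11))² = 72.25 + 4 + 90.25 = 166.5
Sorted ascending: R, W, U, … — the second-nearest is W.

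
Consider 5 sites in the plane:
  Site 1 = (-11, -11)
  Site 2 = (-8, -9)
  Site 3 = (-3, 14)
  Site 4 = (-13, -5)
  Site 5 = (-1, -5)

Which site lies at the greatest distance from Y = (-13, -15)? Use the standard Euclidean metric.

Site 3

Squared Euclidean distances:
d²(Y, Site 1) = (-13−(-11))² + (-15−(-11))² = 4 + 16 = 20
d²(Y, Site 2) = (-13−(-8))² + (-15−(-9))² = 25 + 36 = 61
d²(Y, Site 3) = (-13−(-3))² + (-15−14)² = 100 + 841 = 941
d²(Y, Site 4) = (-13−(-13))² + (-15−(-5))² = 0 + 100 = 100
d²(Y, Site 5) = (-13−(-1))² + (-15−(-5))² = 144 + 100 = 244
The largest is to Site 3.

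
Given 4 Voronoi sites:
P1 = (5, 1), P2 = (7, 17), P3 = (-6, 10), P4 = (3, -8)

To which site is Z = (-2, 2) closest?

Compare squared distances (the ordering matches that of the actual distances):
|ZP1|² = (-2−5)² + (2−1)² = 49 + 1 = 50
|ZP2|² = (-2−7)² + (2−17)² = 81 + 225 = 306
|ZP3|² = (-2−(-6))² + (2−10)² = 16 + 64 = 80
|ZP4|² = (-2−3)² + (2−(-8))² = 25 + 100 = 125
P1 is nearest.

P1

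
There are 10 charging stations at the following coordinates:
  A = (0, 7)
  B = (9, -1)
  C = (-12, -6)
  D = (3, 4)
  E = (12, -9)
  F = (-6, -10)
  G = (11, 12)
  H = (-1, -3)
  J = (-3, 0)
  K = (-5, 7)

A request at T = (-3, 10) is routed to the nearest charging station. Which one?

K

Squared Euclidean distances:
|TA|² = (-3−0)² + (10−7)² = 9 + 9 = 18
|TB|² = (-3−9)² + (10−(-1))² = 144 + 121 = 265
|TC|² = (-3−(-12))² + (10−(-6))² = 81 + 256 = 337
|TD|² = (-3−3)² + (10−4)² = 36 + 36 = 72
|TE|² = (-3−12)² + (10−(-9))² = 225 + 361 = 586
|TF|² = (-3−(-6))² + (10−(-10))² = 9 + 400 = 409
|TG|² = (-3−11)² + (10−12)² = 196 + 4 = 200
|TH|² = (-3−(-1))² + (10−(-3))² = 4 + 169 = 173
|TJ|² = (-3−(-3))² + (10−0)² = 0 + 100 = 100
|TK|² = (-3−(-5))² + (10−7)² = 4 + 9 = 13
K is nearest.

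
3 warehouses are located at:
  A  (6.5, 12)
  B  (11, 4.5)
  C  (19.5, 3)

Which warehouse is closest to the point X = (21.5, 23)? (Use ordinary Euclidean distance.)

Since √ is increasing, it suffices to compare squared distances:
|XA|² = (21.5−6.5)² + (23−12)² = 225 + 121 = 346
|XB|² = (21.5−11)² + (23−4.5)² = 110.25 + 342.25 = 452.5
|XC|² = (21.5−19.5)² + (23−3)² = 4 + 400 = 404
The smallest is to A, so X lies in the Voronoi region of A.

A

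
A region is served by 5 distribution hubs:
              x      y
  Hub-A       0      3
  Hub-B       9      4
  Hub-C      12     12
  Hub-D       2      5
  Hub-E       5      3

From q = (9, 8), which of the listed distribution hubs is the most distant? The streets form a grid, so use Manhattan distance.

d(q, Hub-A) = |9−0| + |8−3| = 9 + 5 = 14
d(q, Hub-B) = |9−9| + |8−4| = 0 + 4 = 4
d(q, Hub-C) = |9−12| + |8−12| = 3 + 4 = 7
d(q, Hub-D) = |9−2| + |8−5| = 7 + 3 = 10
d(q, Hub-E) = |9−5| + |8−3| = 4 + 5 = 9
The largest is to Hub-A.

Hub-A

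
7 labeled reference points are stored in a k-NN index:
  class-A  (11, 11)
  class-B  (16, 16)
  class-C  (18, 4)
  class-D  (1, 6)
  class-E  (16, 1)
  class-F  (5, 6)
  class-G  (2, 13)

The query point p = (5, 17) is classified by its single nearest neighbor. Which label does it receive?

Compare squared distances (the ordering matches that of the actual distances):
d²(p, class-A) = (5−11)² + (17−11)² = 36 + 36 = 72
d²(p, class-B) = (5−16)² + (17−16)² = 121 + 1 = 122
d²(p, class-C) = (5−18)² + (17−4)² = 169 + 169 = 338
d²(p, class-D) = (5−1)² + (17−6)² = 16 + 121 = 137
d²(p, class-E) = (5−16)² + (17−1)² = 121 + 256 = 377
d²(p, class-F) = (5−5)² + (17−6)² = 0 + 121 = 121
d²(p, class-G) = (5−2)² + (17−13)² = 9 + 16 = 25
class-G is nearest.

class-G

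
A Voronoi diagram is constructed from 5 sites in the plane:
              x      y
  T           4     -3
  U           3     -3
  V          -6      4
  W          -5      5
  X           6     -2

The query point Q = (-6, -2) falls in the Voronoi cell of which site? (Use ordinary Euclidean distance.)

Compare squared distances (the ordering matches that of the actual distances):
|QT|² = (-6−4)² + (-2−(-3))² = 100 + 1 = 101
|QU|² = (-6−3)² + (-2−(-3))² = 81 + 1 = 82
|QV|² = (-6−(-6))² + (-2−4)² = 0 + 36 = 36
|QW|² = (-6−(-5))² + (-2−5)² = 1 + 49 = 50
|QX|² = (-6−6)² + (-2−(-2))² = 144 + 0 = 144
The smallest is to V, so Q lies in the Voronoi region of V.

V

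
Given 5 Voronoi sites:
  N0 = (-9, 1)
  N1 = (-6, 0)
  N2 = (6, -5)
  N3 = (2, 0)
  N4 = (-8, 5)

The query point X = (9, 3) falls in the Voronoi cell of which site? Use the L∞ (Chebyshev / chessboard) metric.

N3

d(X,N0) = max(18, 2) = 18
d(X,N1) = max(15, 3) = 15
d(X,N2) = max(3, 8) = 8
d(X,N3) = max(7, 3) = 7
d(X,N4) = max(17, 2) = 17
Minimum is at N3.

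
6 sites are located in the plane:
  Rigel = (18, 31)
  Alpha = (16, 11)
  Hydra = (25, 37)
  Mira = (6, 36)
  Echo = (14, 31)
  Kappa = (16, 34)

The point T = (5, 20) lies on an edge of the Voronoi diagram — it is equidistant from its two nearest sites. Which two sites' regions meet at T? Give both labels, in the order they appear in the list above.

Alpha and Echo

Squared distances from T to each site:
d²(T, Rigel) = (5−18)² + (20−31)² = 169 + 121 = 290
d²(T, Alpha) = (5−16)² + (20−11)² = 121 + 81 = 202
d²(T, Hydra) = (5−25)² + (20−37)² = 400 + 289 = 689
d²(T, Mira) = (5−6)² + (20−36)² = 1 + 256 = 257
d²(T, Echo) = (5−14)² + (20−31)² = 81 + 121 = 202
d²(T, Kappa) = (5−16)² + (20−34)² = 121 + 196 = 317
T is equidistant from Alpha and Echo (both at squared distance 202), and every other site is strictly farther — so T lies on the Alpha–Echo Voronoi edge.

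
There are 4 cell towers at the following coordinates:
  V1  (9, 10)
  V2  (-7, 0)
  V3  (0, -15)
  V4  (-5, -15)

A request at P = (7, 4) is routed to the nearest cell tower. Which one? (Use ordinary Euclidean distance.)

V1

Compare squared distances (the ordering matches that of the actual distances):
|PV1|² = (7−9)² + (4−10)² = 4 + 36 = 40
|PV2|² = (7−(-7))² + (4−0)² = 196 + 16 = 212
|PV3|² = (7−0)² + (4−(-15))² = 49 + 361 = 410
|PV4|² = (7−(-5))² + (4−(-15))² = 144 + 361 = 505
The smallest is to V1, so P lies in the Voronoi region of V1.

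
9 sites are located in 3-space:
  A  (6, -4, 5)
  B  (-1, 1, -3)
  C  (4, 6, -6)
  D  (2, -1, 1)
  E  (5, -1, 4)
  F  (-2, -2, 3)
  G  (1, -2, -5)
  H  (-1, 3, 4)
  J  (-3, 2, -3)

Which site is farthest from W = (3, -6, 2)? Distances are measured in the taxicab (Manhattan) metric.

C

d(W,A) = |3−6| + |-6−(-4)| + |2−5| = 3 + 2 + 3 = 8
d(W,B) = |3−(-1)| + |-6−1| + |2−(-3)| = 4 + 7 + 5 = 16
d(W,C) = |3−4| + |-6−6| + |2−(-6)| = 1 + 12 + 8 = 21
d(W,D) = |3−2| + |-6−(-1)| + |2−1| = 1 + 5 + 1 = 7
d(W,E) = |3−5| + |-6−(-1)| + |2−4| = 2 + 5 + 2 = 9
d(W,F) = |3−(-2)| + |-6−(-2)| + |2−3| = 5 + 4 + 1 = 10
d(W,G) = |3−1| + |-6−(-2)| + |2−(-5)| = 2 + 4 + 7 = 13
d(W,H) = |3−(-1)| + |-6−3| + |2−4| = 4 + 9 + 2 = 15
d(W,J) = |3−(-3)| + |-6−2| + |2−(-3)| = 6 + 8 + 5 = 19
The largest is to C.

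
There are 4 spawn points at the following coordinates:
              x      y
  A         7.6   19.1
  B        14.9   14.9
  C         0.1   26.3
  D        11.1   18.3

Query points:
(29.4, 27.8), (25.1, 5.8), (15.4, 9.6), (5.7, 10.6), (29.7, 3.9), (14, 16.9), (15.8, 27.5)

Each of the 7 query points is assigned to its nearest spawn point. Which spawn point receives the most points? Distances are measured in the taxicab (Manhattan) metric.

(29.4, 27.8) — d to each: A:30.5, B:27.4, C:30.8, D:27.8 → nearest is B
(25.1, 5.8) — d to each: A:30.8, B:19.3, C:45.5, D:26.5 → nearest is B
(15.4, 9.6) — d to each: A:17.3, B:5.8, C:32, D:13 → nearest is B
(5.7, 10.6) — d to each: A:10.4, B:13.5, C:21.3, D:13.1 → nearest is A
(29.7, 3.9) — d to each: A:37.3, B:25.8, C:52, D:33 → nearest is B
(14, 16.9) — d to each: A:8.6, B:2.9, C:23.3, D:4.3 → nearest is B
(15.8, 27.5) — d to each: A:16.6, B:13.5, C:16.9, D:13.9 → nearest is B
Tally — A:1, B:6. B captures the most (6).

B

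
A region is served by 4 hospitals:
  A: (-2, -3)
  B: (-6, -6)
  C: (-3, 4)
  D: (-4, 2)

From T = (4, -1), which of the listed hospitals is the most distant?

Compare squared distances (the ordering matches that of the actual distances):
|TA|² = (4−(-2))² + (-1−(-3))² = 36 + 4 = 40
|TB|² = (4−(-6))² + (-1−(-6))² = 100 + 25 = 125
|TC|² = (4−(-3))² + (-1−4)² = 49 + 25 = 74
|TD|² = (4−(-4))² + (-1−2)² = 64 + 9 = 73
The largest is to B.

B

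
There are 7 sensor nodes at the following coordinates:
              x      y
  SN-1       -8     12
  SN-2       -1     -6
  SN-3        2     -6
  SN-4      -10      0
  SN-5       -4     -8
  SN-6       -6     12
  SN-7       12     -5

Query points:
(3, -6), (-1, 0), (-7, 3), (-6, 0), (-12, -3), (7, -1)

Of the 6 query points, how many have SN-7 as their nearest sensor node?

(3, -6) — d² to each: SN-1:445, SN-2:16, SN-3:1, SN-4:205, SN-5:53, SN-6:405, SN-7:82 → nearest is SN-3
(-1, 0) — d² to each: SN-1:193, SN-2:36, SN-3:45, SN-4:81, SN-5:73, SN-6:169, SN-7:194 → nearest is SN-2
(-7, 3) — d² to each: SN-1:82, SN-2:117, SN-3:162, SN-4:18, SN-5:130, SN-6:82, SN-7:425 → nearest is SN-4
(-6, 0) — d² to each: SN-1:148, SN-2:61, SN-3:100, SN-4:16, SN-5:68, SN-6:144, SN-7:349 → nearest is SN-4
(-12, -3) — d² to each: SN-1:241, SN-2:130, SN-3:205, SN-4:13, SN-5:89, SN-6:261, SN-7:580 → nearest is SN-4
(7, -1) — d² to each: SN-1:394, SN-2:89, SN-3:50, SN-4:290, SN-5:170, SN-6:338, SN-7:41 → nearest is SN-7
1 of the 6 points has SN-7 as nearest.

1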